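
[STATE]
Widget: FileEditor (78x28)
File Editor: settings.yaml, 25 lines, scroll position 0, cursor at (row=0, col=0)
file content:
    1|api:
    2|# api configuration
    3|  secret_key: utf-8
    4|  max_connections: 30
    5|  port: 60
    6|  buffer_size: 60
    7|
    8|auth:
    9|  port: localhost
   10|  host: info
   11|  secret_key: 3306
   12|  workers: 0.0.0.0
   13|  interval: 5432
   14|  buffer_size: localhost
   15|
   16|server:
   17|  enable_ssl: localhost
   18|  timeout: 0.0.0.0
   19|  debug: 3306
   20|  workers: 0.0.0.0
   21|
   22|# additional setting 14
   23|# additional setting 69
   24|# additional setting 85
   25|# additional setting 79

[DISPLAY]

█pi:                                                                         ▲
# api configuration                                                          █
  secret_key: utf-8                                                          ░
  max_connections: 30                                                        ░
  port: 60                                                                   ░
  buffer_size: 60                                                            ░
                                                                             ░
auth:                                                                        ░
  port: localhost                                                            ░
  host: info                                                                 ░
  secret_key: 3306                                                           ░
  workers: 0.0.0.0                                                           ░
  interval: 5432                                                             ░
  buffer_size: localhost                                                     ░
                                                                             ░
server:                                                                      ░
  enable_ssl: localhost                                                      ░
  timeout: 0.0.0.0                                                           ░
  debug: 3306                                                                ░
  workers: 0.0.0.0                                                           ░
                                                                             ░
# additional setting 14                                                      ░
# additional setting 69                                                      ░
# additional setting 85                                                      ░
# additional setting 79                                                      ░
                                                                             ░
                                                                             ░
                                                                             ▼


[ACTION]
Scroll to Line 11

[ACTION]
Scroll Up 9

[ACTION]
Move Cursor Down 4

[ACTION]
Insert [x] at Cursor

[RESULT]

api:                                                                         ▲
# api configuration                                                          █
  secret_key: utf-8                                                          ░
  max_connections: 30                                                        ░
x█ port: 60                                                                  ░
  buffer_size: 60                                                            ░
                                                                             ░
auth:                                                                        ░
  port: localhost                                                            ░
  host: info                                                                 ░
  secret_key: 3306                                                           ░
  workers: 0.0.0.0                                                           ░
  interval: 5432                                                             ░
  buffer_size: localhost                                                     ░
                                                                             ░
server:                                                                      ░
  enable_ssl: localhost                                                      ░
  timeout: 0.0.0.0                                                           ░
  debug: 3306                                                                ░
  workers: 0.0.0.0                                                           ░
                                                                             ░
# additional setting 14                                                      ░
# additional setting 69                                                      ░
# additional setting 85                                                      ░
# additional setting 79                                                      ░
                                                                             ░
                                                                             ░
                                                                             ▼


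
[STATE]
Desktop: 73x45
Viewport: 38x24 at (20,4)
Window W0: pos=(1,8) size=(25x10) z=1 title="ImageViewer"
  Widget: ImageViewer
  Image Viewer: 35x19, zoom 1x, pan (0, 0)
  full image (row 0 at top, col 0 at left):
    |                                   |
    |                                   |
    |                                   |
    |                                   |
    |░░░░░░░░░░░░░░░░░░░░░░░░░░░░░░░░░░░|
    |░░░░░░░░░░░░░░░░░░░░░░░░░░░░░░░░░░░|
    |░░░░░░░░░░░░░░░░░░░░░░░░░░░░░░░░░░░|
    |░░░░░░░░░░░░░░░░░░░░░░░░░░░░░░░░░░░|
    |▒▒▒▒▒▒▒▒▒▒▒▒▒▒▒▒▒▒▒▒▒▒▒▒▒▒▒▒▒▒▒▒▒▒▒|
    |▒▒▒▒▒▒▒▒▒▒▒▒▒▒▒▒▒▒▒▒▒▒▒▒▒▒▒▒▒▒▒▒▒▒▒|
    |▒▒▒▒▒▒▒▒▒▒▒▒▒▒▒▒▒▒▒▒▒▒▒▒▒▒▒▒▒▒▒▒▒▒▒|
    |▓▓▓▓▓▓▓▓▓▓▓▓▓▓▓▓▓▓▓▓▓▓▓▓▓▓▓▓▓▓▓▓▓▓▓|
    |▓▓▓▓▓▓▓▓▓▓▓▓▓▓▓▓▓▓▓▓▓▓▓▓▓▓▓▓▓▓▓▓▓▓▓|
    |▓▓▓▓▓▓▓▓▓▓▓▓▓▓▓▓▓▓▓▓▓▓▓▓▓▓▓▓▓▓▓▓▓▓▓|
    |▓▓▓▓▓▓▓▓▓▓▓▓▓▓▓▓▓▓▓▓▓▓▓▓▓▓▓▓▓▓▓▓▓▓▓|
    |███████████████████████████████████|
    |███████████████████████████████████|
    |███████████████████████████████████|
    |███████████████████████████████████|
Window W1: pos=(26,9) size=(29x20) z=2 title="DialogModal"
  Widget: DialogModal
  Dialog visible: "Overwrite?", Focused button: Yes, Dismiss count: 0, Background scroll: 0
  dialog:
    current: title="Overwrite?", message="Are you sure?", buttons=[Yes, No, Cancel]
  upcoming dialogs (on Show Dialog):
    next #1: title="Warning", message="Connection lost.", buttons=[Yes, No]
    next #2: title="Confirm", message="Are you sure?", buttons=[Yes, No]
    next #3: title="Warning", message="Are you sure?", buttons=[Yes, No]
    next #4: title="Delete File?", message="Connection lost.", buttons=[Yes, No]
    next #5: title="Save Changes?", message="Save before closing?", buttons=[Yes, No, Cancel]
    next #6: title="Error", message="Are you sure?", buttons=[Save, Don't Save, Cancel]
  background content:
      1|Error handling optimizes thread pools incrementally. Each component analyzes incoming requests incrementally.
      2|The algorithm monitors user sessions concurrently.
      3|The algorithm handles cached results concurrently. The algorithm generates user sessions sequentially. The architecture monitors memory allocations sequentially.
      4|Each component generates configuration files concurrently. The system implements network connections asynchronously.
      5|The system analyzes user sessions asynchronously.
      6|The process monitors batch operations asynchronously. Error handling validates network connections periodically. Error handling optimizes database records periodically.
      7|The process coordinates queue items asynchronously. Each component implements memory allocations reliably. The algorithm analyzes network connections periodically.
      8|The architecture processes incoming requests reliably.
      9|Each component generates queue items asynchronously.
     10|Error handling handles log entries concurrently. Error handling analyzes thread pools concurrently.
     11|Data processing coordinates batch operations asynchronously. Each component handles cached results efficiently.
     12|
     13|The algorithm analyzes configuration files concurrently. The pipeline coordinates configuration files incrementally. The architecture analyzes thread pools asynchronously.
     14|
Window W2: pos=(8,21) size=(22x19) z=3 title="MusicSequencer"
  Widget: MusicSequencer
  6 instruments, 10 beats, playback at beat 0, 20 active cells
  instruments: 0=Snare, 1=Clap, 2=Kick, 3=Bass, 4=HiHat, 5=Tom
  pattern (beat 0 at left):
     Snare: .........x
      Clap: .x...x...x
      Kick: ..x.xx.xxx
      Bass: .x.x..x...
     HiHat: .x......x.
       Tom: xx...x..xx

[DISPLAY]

                                      
                                      
                                      
                                      
━━━━━┓                                
     ┃┏━━━━━━━━━━━━━━━━━━━━━━━━━━━┓   
─────┨┃ DialogModal               ┃   
     ┃┠───────────────────────────┨   
     ┃┃Error handling optimizes th┃   
     ┃┃The algorithm monitors user┃   
     ┃┃The algorithm handles cache┃   
░░░░░┃┃Each component generates co┃   
░░░░░┃┃The system analyzes user se┃   
━━━━━┛┃Th┌─────────────────────┐h ┃   
      ┃Th│      Overwrite?     │ue┃   
      ┃Th│    Are you sure?    │s ┃   
      ┃Ea│ [Yes]  No   Cancel  │qu┃   
━━━━━━━━━┓─────────────────────┘g ┃   
ncer     ┃a processing coordinates┃   
─────────┨                        ┃   
56789    ┃ algorithm analyzes conf┃   
····█    ┃                        ┃   
█···█    ┃                        ┃   
█·███    ┃                        ┃   


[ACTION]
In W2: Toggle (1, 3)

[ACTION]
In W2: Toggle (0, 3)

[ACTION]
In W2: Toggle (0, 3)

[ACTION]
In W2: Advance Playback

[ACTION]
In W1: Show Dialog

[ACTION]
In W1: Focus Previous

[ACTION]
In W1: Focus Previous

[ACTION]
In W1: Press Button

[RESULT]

                                      
                                      
                                      
                                      
━━━━━┓                                
     ┃┏━━━━━━━━━━━━━━━━━━━━━━━━━━━┓   
─────┨┃ DialogModal               ┃   
     ┃┠───────────────────────────┨   
     ┃┃Error handling optimizes th┃   
     ┃┃The algorithm monitors user┃   
     ┃┃The algorithm handles cache┃   
░░░░░┃┃Each component generates co┃   
░░░░░┃┃The system analyzes user se┃   
━━━━━┛┃The process monitors batch ┃   
      ┃The process coordinates que┃   
      ┃The architecture processes ┃   
      ┃Each component generates qu┃   
━━━━━━━━━┓or handling handles log ┃   
ncer     ┃a processing coordinates┃   
─────────┨                        ┃   
56789    ┃ algorithm analyzes conf┃   
····█    ┃                        ┃   
█···█    ┃                        ┃   
█·███    ┃                        ┃   


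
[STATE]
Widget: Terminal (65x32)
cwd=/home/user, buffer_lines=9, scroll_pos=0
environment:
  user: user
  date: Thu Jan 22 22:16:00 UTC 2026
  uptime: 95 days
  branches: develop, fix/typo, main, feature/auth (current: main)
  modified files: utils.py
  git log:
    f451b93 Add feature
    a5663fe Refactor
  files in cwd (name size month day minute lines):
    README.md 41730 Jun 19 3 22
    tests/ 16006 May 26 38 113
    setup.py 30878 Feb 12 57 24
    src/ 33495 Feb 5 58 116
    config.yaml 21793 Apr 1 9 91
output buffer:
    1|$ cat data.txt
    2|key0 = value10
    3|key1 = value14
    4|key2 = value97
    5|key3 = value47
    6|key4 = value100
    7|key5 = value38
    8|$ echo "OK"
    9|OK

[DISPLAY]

$ cat data.txt                                                   
key0 = value10                                                   
key1 = value14                                                   
key2 = value97                                                   
key3 = value47                                                   
key4 = value100                                                  
key5 = value38                                                   
$ echo "OK"                                                      
OK                                                               
$ █                                                              
                                                                 
                                                                 
                                                                 
                                                                 
                                                                 
                                                                 
                                                                 
                                                                 
                                                                 
                                                                 
                                                                 
                                                                 
                                                                 
                                                                 
                                                                 
                                                                 
                                                                 
                                                                 
                                                                 
                                                                 
                                                                 
                                                                 


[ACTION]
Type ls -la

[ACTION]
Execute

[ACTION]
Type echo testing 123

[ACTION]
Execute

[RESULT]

$ cat data.txt                                                   
key0 = value10                                                   
key1 = value14                                                   
key2 = value97                                                   
key3 = value47                                                   
key4 = value100                                                  
key5 = value38                                                   
$ echo "OK"                                                      
OK                                                               
$ ls -la                                                         
-rw-r--r--  1 user group    41730 Jun 19 10:03 README.md         
drwxr-xr-x  1 user group    16006 May 26 10:38 tests/            
-rw-r--r--  1 user group    30878 Feb 12 10:57 setup.py          
drwxr-xr-x  1 user group    33495 Feb  5 10:58 src/              
-rw-r--r--  1 user group    21793 Apr  1 10:09 config.yaml       
$ echo testing 123                                               
testing 123                                                      
$ █                                                              
                                                                 
                                                                 
                                                                 
                                                                 
                                                                 
                                                                 
                                                                 
                                                                 
                                                                 
                                                                 
                                                                 
                                                                 
                                                                 
                                                                 


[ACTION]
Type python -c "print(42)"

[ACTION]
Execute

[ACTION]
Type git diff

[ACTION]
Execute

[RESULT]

$ cat data.txt                                                   
key0 = value10                                                   
key1 = value14                                                   
key2 = value97                                                   
key3 = value47                                                   
key4 = value100                                                  
key5 = value38                                                   
$ echo "OK"                                                      
OK                                                               
$ ls -la                                                         
-rw-r--r--  1 user group    41730 Jun 19 10:03 README.md         
drwxr-xr-x  1 user group    16006 May 26 10:38 tests/            
-rw-r--r--  1 user group    30878 Feb 12 10:57 setup.py          
drwxr-xr-x  1 user group    33495 Feb  5 10:58 src/              
-rw-r--r--  1 user group    21793 Apr  1 10:09 config.yaml       
$ echo testing 123                                               
testing 123                                                      
$ python -c "print(42)"                                          
42                                                               
$ git diff                                                       
diff --git a/main.py b/main.py                                   
--- a/main.py                                                    
+++ b/main.py                                                    
@@ -1,3 +1,4 @@                                                  
+# updated                                                       
 import sys                                                      
$ █                                                              
                                                                 
                                                                 
                                                                 
                                                                 
                                                                 


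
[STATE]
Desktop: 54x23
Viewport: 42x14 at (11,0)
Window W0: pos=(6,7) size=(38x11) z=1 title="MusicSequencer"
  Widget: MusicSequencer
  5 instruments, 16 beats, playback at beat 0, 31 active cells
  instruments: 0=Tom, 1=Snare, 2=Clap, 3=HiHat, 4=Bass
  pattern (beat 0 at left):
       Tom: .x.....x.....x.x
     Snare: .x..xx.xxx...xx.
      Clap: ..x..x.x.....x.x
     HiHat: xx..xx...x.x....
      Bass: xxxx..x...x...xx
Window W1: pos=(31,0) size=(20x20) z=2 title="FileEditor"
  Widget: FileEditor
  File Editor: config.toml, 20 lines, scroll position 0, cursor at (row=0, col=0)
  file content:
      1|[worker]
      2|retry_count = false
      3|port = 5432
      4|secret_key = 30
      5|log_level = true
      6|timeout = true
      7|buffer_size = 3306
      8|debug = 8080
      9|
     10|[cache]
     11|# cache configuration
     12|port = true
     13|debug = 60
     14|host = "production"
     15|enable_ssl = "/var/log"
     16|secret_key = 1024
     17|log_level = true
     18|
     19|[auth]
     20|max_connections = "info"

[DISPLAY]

                    ┏━━━━━━━━━━━━━━━━━━┓  
                    ┃ FileEditor       ┃  
                    ┠──────────────────┨  
                    ┃█worker]         ▲┃  
                    ┃retry_count = fal█┃  
                    ┃port = 5432      ░┃  
                    ┃secret_key = 30  ░┃  
━━━━━━━━━━━━━━━━━━━━┃log_level = true ░┃  
icSequencer         ┃timeout = true   ░┃  
────────────────────┃buffer_size = 330░┃  
  ▼123456789012345  ┃debug = 8080     ░┃  
om·█·····█·····█·█  ┃                 ░┃  
re·█··██·███···██·  ┃[cache]          ░┃  
ap··█··█·█·····█·█  ┃# cache configura░┃  


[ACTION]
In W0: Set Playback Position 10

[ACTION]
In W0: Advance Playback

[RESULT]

                    ┏━━━━━━━━━━━━━━━━━━┓  
                    ┃ FileEditor       ┃  
                    ┠──────────────────┨  
                    ┃█worker]         ▲┃  
                    ┃retry_count = fal█┃  
                    ┃port = 5432      ░┃  
                    ┃secret_key = 30  ░┃  
━━━━━━━━━━━━━━━━━━━━┃log_level = true ░┃  
icSequencer         ┃timeout = true   ░┃  
────────────────────┃buffer_size = 330░┃  
  01234567890▼2345  ┃debug = 8080     ░┃  
om·█·····█·····█·█  ┃                 ░┃  
re·█··██·███···██·  ┃[cache]          ░┃  
ap··█··█·█·····█·█  ┃# cache configura░┃  


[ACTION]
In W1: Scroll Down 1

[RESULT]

                    ┏━━━━━━━━━━━━━━━━━━┓  
                    ┃ FileEditor       ┃  
                    ┠──────────────────┨  
                    ┃retry_count = fal▲┃  
                    ┃port = 5432      ░┃  
                    ┃secret_key = 30  ░┃  
                    ┃log_level = true ░┃  
━━━━━━━━━━━━━━━━━━━━┃timeout = true   █┃  
icSequencer         ┃buffer_size = 330░┃  
────────────────────┃debug = 8080     ░┃  
  01234567890▼2345  ┃                 ░┃  
om·█·····█·····█·█  ┃[cache]          ░┃  
re·█··██·███···██·  ┃# cache configura░┃  
ap··█··█·█·····█·█  ┃port = true      ░┃  


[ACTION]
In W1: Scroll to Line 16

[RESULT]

                    ┏━━━━━━━━━━━━━━━━━━┓  
                    ┃ FileEditor       ┃  
                    ┠──────────────────┨  
                    ┃log_level = true ▲┃  
                    ┃timeout = true   ░┃  
                    ┃buffer_size = 330░┃  
                    ┃debug = 8080     ░┃  
━━━━━━━━━━━━━━━━━━━━┃                 ░┃  
icSequencer         ┃[cache]          ░┃  
────────────────────┃# cache configura░┃  
  01234567890▼2345  ┃port = true      ░┃  
om·█·····█·····█·█  ┃debug = 60       ░┃  
re·█··██·███···██·  ┃host = "productio░┃  
ap··█··█·█·····█·█  ┃enable_ssl = "/va░┃  


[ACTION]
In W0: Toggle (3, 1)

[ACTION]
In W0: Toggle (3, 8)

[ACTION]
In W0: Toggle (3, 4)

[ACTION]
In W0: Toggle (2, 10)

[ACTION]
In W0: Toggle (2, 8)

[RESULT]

                    ┏━━━━━━━━━━━━━━━━━━┓  
                    ┃ FileEditor       ┃  
                    ┠──────────────────┨  
                    ┃log_level = true ▲┃  
                    ┃timeout = true   ░┃  
                    ┃buffer_size = 330░┃  
                    ┃debug = 8080     ░┃  
━━━━━━━━━━━━━━━━━━━━┃                 ░┃  
icSequencer         ┃[cache]          ░┃  
────────────────────┃# cache configura░┃  
  01234567890▼2345  ┃port = true      ░┃  
om·█·····█·····█·█  ┃debug = 60       ░┃  
re·█··██·███···██·  ┃host = "productio░┃  
ap··█··█·██·█··█·█  ┃enable_ssl = "/va░┃  


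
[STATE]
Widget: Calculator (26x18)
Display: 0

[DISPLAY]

                         0
┌───┬───┬───┬───┐         
│ 7 │ 8 │ 9 │ ÷ │         
├───┼───┼───┼───┤         
│ 4 │ 5 │ 6 │ × │         
├───┼───┼───┼───┤         
│ 1 │ 2 │ 3 │ - │         
├───┼───┼───┼───┤         
│ 0 │ . │ = │ + │         
├───┼───┼───┼───┤         
│ C │ MC│ MR│ M+│         
└───┴───┴───┴───┘         
                          
                          
                          
                          
                          
                          


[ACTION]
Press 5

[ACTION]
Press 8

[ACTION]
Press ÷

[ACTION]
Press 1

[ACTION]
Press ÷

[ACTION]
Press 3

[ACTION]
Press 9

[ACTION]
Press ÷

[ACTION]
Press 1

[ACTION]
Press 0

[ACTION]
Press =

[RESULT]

              0.1487179487
┌───┬───┬───┬───┐         
│ 7 │ 8 │ 9 │ ÷ │         
├───┼───┼───┼───┤         
│ 4 │ 5 │ 6 │ × │         
├───┼───┼───┼───┤         
│ 1 │ 2 │ 3 │ - │         
├───┼───┼───┼───┤         
│ 0 │ . │ = │ + │         
├───┼───┼───┼───┤         
│ C │ MC│ MR│ M+│         
└───┴───┴───┴───┘         
                          
                          
                          
                          
                          
                          


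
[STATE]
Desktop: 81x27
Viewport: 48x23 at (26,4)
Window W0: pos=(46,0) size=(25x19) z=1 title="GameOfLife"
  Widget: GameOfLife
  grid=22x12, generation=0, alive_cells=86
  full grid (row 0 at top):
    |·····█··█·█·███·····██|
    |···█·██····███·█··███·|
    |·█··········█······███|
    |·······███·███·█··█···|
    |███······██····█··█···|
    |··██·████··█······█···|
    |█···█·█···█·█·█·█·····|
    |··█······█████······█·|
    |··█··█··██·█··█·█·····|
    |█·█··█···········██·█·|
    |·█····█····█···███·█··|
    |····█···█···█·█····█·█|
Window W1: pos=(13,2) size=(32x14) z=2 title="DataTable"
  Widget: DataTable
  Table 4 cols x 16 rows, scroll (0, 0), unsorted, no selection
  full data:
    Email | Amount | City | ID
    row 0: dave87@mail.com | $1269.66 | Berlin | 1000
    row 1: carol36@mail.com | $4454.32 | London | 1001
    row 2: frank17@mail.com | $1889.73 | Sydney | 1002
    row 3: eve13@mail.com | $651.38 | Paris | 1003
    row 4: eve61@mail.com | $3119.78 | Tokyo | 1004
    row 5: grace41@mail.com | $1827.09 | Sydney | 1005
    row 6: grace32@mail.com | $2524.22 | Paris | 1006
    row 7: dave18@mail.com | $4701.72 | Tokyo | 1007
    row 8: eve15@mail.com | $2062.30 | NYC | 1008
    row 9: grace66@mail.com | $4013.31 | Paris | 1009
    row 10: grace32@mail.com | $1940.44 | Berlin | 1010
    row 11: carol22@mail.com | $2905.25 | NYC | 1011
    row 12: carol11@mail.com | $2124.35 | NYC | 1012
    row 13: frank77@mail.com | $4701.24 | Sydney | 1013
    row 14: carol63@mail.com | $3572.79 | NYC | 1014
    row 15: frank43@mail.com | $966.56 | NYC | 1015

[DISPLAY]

──────────────────┨ ┃·····█··█·█·███·····██ ┃   
    │Amount  │City┃ ┃···█·██····███·█··███· ┃   
────┼────────┼────┃ ┃·█··········█······███ ┃   
com │$1269.66│Berl┃ ┃·······███·███·█··█··· ┃   
.com│$4454.32│Lond┃ ┃███······██····█··█··· ┃   
.com│$1889.73│Sydn┃ ┃··██·████··█······█··· ┃   
om  │$651.38 │Pari┃ ┃█···█·█···█·█·█·█····· ┃   
om  │$3119.78│Toky┃ ┃··█······█████······█· ┃   
.com│$1827.09│Sydn┃ ┃··█··█··██·█··█·█····· ┃   
.com│$2524.22│Pari┃ ┃█·█··█···········██·█· ┃   
com │$4701.72│Toky┃ ┃·█····█····█···███·█·· ┃   
━━━━━━━━━━━━━━━━━━┛ ┃····█···█···█·█····█·█ ┃   
                    ┃                       ┃   
                    ┃                       ┃   
                    ┗━━━━━━━━━━━━━━━━━━━━━━━┛   
                                                
                                                
                                                
                                                
                                                
                                                
                                                
                                                


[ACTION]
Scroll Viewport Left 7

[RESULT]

─────────────────────────┨ ┃·····█··█·█·███·····
           │Amount  │City┃ ┃···█·██····███·█··██
───────────┼────────┼────┃ ┃·█··········█······█
7@mail.com │$1269.66│Berl┃ ┃·······███·███·█··█·
36@mail.com│$4454.32│Lond┃ ┃███······██····█··█·
17@mail.com│$1889.73│Sydn┃ ┃··██·████··█······█·
@mail.com  │$651.38 │Pari┃ ┃█···█·█···█·█·█·█···
@mail.com  │$3119.78│Toky┃ ┃··█······█████······
41@mail.com│$1827.09│Sydn┃ ┃··█··█··██·█··█·█···
32@mail.com│$2524.22│Pari┃ ┃█·█··█···········██·
8@mail.com │$4701.72│Toky┃ ┃·█····█····█···███·█
━━━━━━━━━━━━━━━━━━━━━━━━━┛ ┃····█···█···█·█····█
                           ┃                    
                           ┃                    
                           ┗━━━━━━━━━━━━━━━━━━━━
                                                
                                                
                                                
                                                
                                                
                                                
                                                
                                                


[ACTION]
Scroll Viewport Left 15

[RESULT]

         ┠──────────────────────────────┨ ┃·····
         ┃Email           │Amount  │City┃ ┃···█·
         ┃────────────────┼────────┼────┃ ┃·█···
         ┃dave87@mail.com │$1269.66│Berl┃ ┃·····
         ┃carol36@mail.com│$4454.32│Lond┃ ┃███··
         ┃frank17@mail.com│$1889.73│Sydn┃ ┃··██·
         ┃eve13@mail.com  │$651.38 │Pari┃ ┃█···█
         ┃eve61@mail.com  │$3119.78│Toky┃ ┃··█··
         ┃grace41@mail.com│$1827.09│Sydn┃ ┃··█··
         ┃grace32@mail.com│$2524.22│Pari┃ ┃█·█··
         ┃dave18@mail.com │$4701.72│Toky┃ ┃·█···
         ┗━━━━━━━━━━━━━━━━━━━━━━━━━━━━━━┛ ┃····█
                                          ┃     
                                          ┃     
                                          ┗━━━━━
                                                
                                                
                                                
                                                
                                                
                                                
                                                
                                                


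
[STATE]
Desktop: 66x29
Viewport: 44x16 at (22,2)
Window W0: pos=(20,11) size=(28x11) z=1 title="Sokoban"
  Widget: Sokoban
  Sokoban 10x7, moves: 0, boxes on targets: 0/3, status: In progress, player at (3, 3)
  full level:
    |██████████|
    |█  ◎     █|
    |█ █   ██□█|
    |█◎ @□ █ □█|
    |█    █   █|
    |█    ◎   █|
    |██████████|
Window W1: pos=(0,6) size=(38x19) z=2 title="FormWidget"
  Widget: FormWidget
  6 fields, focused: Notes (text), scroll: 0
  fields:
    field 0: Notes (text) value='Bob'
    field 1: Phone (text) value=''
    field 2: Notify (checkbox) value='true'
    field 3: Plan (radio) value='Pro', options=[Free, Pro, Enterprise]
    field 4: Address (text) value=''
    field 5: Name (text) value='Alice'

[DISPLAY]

                                            
                                            
                                            
                                            
━━━━━━━━━━━━━━━┓                            
               ┃                            
───────────────┨                            
              ]┃                            
              ]┃                            
               ┃━━━━━━━━━┓                  
e  (●) Pro  ( )┃         ┃                  
              ]┃─────────┨                  
              ]┃         ┃                  
               ┃         ┃                  
               ┃         ┃                  
               ┃         ┃                  


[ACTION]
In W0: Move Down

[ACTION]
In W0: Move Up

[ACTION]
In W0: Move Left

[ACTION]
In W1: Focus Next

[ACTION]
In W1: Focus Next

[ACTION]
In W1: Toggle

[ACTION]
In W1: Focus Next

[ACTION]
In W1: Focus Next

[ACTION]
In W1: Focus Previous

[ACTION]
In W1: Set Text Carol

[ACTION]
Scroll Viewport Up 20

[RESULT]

                                            
                                            
                                            
                                            
                                            
                                            
━━━━━━━━━━━━━━━┓                            
               ┃                            
───────────────┨                            
              ]┃                            
              ]┃                            
               ┃━━━━━━━━━┓                  
e  (●) Pro  ( )┃         ┃                  
              ]┃─────────┨                  
              ]┃         ┃                  
               ┃         ┃                  


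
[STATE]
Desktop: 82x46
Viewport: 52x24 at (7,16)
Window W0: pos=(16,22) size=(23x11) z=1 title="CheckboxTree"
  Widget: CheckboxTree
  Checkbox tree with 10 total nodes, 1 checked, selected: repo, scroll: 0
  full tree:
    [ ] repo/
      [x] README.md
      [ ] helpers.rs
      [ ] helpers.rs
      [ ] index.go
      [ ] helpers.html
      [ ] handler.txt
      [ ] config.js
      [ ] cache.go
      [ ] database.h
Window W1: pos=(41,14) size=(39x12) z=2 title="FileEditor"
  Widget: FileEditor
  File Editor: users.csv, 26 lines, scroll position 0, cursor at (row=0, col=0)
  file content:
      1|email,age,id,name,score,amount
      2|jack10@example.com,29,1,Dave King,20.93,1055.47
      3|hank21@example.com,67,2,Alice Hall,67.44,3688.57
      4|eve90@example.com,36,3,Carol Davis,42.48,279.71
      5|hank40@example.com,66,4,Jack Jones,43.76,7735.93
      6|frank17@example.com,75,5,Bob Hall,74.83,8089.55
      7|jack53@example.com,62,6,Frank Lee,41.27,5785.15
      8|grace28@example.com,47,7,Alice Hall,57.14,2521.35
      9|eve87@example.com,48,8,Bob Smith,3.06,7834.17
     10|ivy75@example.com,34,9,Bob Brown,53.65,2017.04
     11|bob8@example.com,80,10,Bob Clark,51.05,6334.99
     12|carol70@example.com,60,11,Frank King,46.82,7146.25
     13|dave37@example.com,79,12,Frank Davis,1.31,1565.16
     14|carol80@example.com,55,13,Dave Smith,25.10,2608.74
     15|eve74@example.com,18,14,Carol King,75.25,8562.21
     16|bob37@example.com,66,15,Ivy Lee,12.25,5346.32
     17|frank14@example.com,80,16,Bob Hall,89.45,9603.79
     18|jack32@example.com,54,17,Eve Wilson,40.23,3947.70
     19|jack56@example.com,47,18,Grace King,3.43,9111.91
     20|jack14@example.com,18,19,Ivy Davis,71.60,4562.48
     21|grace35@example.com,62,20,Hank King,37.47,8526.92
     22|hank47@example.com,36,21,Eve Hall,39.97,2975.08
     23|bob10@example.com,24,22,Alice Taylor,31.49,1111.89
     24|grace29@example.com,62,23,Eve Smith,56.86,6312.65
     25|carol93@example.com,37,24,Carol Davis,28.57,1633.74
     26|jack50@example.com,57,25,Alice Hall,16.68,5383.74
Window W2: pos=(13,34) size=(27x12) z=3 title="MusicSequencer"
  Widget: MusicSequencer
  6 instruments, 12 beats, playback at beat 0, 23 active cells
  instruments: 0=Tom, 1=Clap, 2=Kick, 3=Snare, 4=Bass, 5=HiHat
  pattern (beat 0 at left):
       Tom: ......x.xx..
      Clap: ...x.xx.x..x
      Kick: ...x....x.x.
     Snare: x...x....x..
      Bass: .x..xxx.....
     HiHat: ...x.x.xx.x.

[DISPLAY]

                                  ┠─────────────────
                                  ┃█mail,age,id,name
                                  ┃jack10@example.co
                                  ┃hank21@example.co
                                  ┃eve90@example.com
                                  ┃hank40@example.co
         ┏━━━━━━━━━━━━━━━━━━━━━┓  ┃frank17@example.c
         ┃ CheckboxTree        ┃  ┃jack53@example.co
         ┠─────────────────────┨  ┃grace28@example.c
         ┃>[-] repo/           ┃  ┗━━━━━━━━━━━━━━━━━
         ┃   [x] README.md     ┃                    
         ┃   [ ] helpers.rs    ┃                    
         ┃   [ ] helpers.rs    ┃                    
         ┃   [ ] index.go      ┃                    
         ┃   [ ] helpers.html  ┃                    
         ┃   [ ] handler.txt   ┃                    
         ┗━━━━━━━━━━━━━━━━━━━━━┛                    
                                                    
      ┏━━━━━━━━━━━━━━━━━━━━━━━━━┓                   
      ┃ MusicSequencer          ┃                   
      ┠─────────────────────────┨                   
      ┃      ▼12345678901       ┃                   
      ┃   Tom······█·██··       ┃                   
      ┃  Clap···█·██·█··█       ┃                   


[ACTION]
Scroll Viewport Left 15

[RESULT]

                                         ┠──────────
                                         ┃█mail,age,
                                         ┃jack10@exa
                                         ┃hank21@exa
                                         ┃eve90@exam
                                         ┃hank40@exa
                ┏━━━━━━━━━━━━━━━━━━━━━┓  ┃frank17@ex
                ┃ CheckboxTree        ┃  ┃jack53@exa
                ┠─────────────────────┨  ┃grace28@ex
                ┃>[-] repo/           ┃  ┗━━━━━━━━━━
                ┃   [x] README.md     ┃             
                ┃   [ ] helpers.rs    ┃             
                ┃   [ ] helpers.rs    ┃             
                ┃   [ ] index.go      ┃             
                ┃   [ ] helpers.html  ┃             
                ┃   [ ] handler.txt   ┃             
                ┗━━━━━━━━━━━━━━━━━━━━━┛             
                                                    
             ┏━━━━━━━━━━━━━━━━━━━━━━━━━┓            
             ┃ MusicSequencer          ┃            
             ┠─────────────────────────┨            
             ┃      ▼12345678901       ┃            
             ┃   Tom······█·██··       ┃            
             ┃  Clap···█·██·█··█       ┃            


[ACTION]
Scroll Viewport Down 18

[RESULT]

                ┏━━━━━━━━━━━━━━━━━━━━━┓  ┃frank17@ex
                ┃ CheckboxTree        ┃  ┃jack53@exa
                ┠─────────────────────┨  ┃grace28@ex
                ┃>[-] repo/           ┃  ┗━━━━━━━━━━
                ┃   [x] README.md     ┃             
                ┃   [ ] helpers.rs    ┃             
                ┃   [ ] helpers.rs    ┃             
                ┃   [ ] index.go      ┃             
                ┃   [ ] helpers.html  ┃             
                ┃   [ ] handler.txt   ┃             
                ┗━━━━━━━━━━━━━━━━━━━━━┛             
                                                    
             ┏━━━━━━━━━━━━━━━━━━━━━━━━━┓            
             ┃ MusicSequencer          ┃            
             ┠─────────────────────────┨            
             ┃      ▼12345678901       ┃            
             ┃   Tom······█·██··       ┃            
             ┃  Clap···█·██·█··█       ┃            
             ┃  Kick···█····█·█·       ┃            
             ┃ Snare█···█····█··       ┃            
             ┃  Bass·█··███·····       ┃            
             ┃ HiHat···█·█·██·█·       ┃            
             ┃                         ┃            
             ┗━━━━━━━━━━━━━━━━━━━━━━━━━┛            


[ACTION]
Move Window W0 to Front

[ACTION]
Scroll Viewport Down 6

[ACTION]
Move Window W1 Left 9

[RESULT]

                ┏━━━━━━━━━━━━━━━━━━━━━┓7@example.com
                ┃ CheckboxTree        ┃@example.com,
                ┠─────────────────────┨8@example.com
                ┃>[-] repo/           ┃━━━━━━━━━━━━━
                ┃   [x] README.md     ┃             
                ┃   [ ] helpers.rs    ┃             
                ┃   [ ] helpers.rs    ┃             
                ┃   [ ] index.go      ┃             
                ┃   [ ] helpers.html  ┃             
                ┃   [ ] handler.txt   ┃             
                ┗━━━━━━━━━━━━━━━━━━━━━┛             
                                                    
             ┏━━━━━━━━━━━━━━━━━━━━━━━━━┓            
             ┃ MusicSequencer          ┃            
             ┠─────────────────────────┨            
             ┃      ▼12345678901       ┃            
             ┃   Tom······█·██··       ┃            
             ┃  Clap···█·██·█··█       ┃            
             ┃  Kick···█····█·█·       ┃            
             ┃ Snare█···█····█··       ┃            
             ┃  Bass·█··███·····       ┃            
             ┃ HiHat···█·█·██·█·       ┃            
             ┃                         ┃            
             ┗━━━━━━━━━━━━━━━━━━━━━━━━━┛            
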